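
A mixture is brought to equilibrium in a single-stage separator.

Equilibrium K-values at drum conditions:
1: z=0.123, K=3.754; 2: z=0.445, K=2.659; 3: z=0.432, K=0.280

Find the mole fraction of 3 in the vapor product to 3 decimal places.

y_3 = 0.202

Material balance + equilibrium reduce to Σ zᵢ(Kᵢ−1)/(1+ψ(Kᵢ−1)) = 0.
Feasibility: ΣzᵢKᵢ = 1.766, Σzᵢ/Kᵢ = 1.743 — both > 1, two phases present.
Iterate (Newton) starting at ψ = 0.56:
  ψ = 0.560: g = -0.0052, g' = -1.102 → ψ = 0.555
Converged at ψ = 0.555.
Compositions from xᵢ = zᵢ/(1+ψ(Kᵢ−1)), yᵢ = Kᵢxᵢ:
  1: x = 0.049, y = 0.183
  2: x = 0.232, y = 0.616
  3: x = 0.720, y = 0.202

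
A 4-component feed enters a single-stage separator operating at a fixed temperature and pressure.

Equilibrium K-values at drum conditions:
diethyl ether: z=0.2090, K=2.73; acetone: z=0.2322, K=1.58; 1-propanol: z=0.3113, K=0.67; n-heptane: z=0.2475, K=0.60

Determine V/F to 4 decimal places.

Material balance + equilibrium reduce to Σ zᵢ(Kᵢ−1)/(1+V/F(Kᵢ−1)) = 0.
g(0) = ΣzᵢKᵢ − 1 = 0.2945 and g(1) = 1 − Σzᵢ/Kᵢ = -0.1006, so a root lies in (0, 1).
Newton–Raphson from V/F = 0.33:
  V/F = 0.3300: g = 0.11387, g' = -0.4038 → V/F = 0.6120
  V/F = 0.6120: g = 0.01520, g' = -0.3128 → V/F = 0.6606
  V/F = 0.6606: g = 0.00018, g' = -0.3056 → V/F = 0.6612
Converged at V/F = 0.6612.

V/F = 0.6612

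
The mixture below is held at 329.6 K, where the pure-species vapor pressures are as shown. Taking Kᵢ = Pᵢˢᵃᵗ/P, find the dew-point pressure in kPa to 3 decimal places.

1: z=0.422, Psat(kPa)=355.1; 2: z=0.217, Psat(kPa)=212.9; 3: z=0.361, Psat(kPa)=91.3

Pdew = 162.294 kPa

At the dew point ψ → 1, so Σzᵢ/Kᵢ = 1 with Kᵢ = Pᵢˢᵃᵗ/P ⇒ 1/P = Σzᵢ/Pᵢˢᵃᵗ.
1/P = 0.422/355.1 + 0.217/212.9 + 0.361/91.3 = 0.006162 ⇒ P = 162.294 kPa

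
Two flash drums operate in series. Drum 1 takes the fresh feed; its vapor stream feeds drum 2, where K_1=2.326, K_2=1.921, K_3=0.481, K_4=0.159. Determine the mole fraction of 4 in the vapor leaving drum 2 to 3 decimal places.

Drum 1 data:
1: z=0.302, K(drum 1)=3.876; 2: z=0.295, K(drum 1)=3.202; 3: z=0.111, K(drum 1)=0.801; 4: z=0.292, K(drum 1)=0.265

y_4 (drum 2) = 0.069

Drum 1:
Material balance + equilibrium reduce to Σ zᵢ(Kᵢ−1)/(1+ψ₁(Kᵢ−1)) = 0.
Check two-phase: ΣzᵢKᵢ = 2.281 > 1 and Σzᵢ/Kᵢ = 1.411 > 1, so g(0) = 1.281 > 0 and g(1) = -0.411 < 0.
Newton iteration, ψ₁⁰ = 0.5:
  ψ₁ = 0.500: g = 0.3016, g' = -1.144 → ψ₁ = 0.764
  ψ₁ = 0.764: g = -0.0012, g' = -1.269 → ψ₁ = 0.763
Converged at ψ₁ = 0.763.
Drum-1 compositions:
  1: x = 0.095, y = 0.367
  2: x = 0.110, y = 0.353
  3: x = 0.131, y = 0.105
  4: x = 0.664, y = 0.176
Drum-2 feed = drum-1 vapor: z₂ = (0.3666, 0.3525, 0.1048, 0.1761).
Drum 2:
Newton–Raphson from ψ₂ = 0.5:
  ψ₂ = 0.500: g = 0.1856, g' = -0.796 → ψ₂ = 0.733
  ψ₂ = 0.733: g = -0.0339, g' = -1.193 → ψ₂ = 0.705
  ψ₂ = 0.705: g = -0.0013, g' = -1.103 → ψ₂ = 0.704
Converged at ψ₂ = 0.704.
  1: x = 0.190, y = 0.441
  2: x = 0.214, y = 0.411
  3: x = 0.165, y = 0.079
  4: x = 0.431, y = 0.069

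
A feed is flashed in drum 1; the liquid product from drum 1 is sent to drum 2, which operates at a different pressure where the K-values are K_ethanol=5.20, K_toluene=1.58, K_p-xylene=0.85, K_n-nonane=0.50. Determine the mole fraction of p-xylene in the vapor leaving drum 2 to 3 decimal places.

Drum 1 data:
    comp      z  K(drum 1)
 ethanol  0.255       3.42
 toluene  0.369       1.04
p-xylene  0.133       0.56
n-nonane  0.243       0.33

y_p-xylene (drum 2) = 0.157

Drum 1:
Material balance + equilibrium reduce to Σ zᵢ(Kᵢ−1)/(1+ψ₁(Kᵢ−1)) = 0.
Check two-phase: ΣzᵢKᵢ = 1.411 > 1 and Σzᵢ/Kᵢ = 1.403 > 1, so g(0) = 0.411 > 0 and g(1) = -0.403 < 0.
Newton–Raphson from ψ₁ = 0.5:
  ψ₁ = 0.500: g = -0.0262, g' = -0.595 → ψ₁ = 0.456
Converged at ψ₁ = 0.456.
Drum-1 compositions:
  ethanol: x = 0.121, y = 0.414
  toluene: x = 0.362, y = 0.377
  p-xylene: x = 0.166, y = 0.093
  n-nonane: x = 0.350, y = 0.116
Drum-2 feed = drum-1 liquid: z₂ = (0.1212, 0.3624, 0.1664, 0.3500).
Drum 2:
Newton iteration, ψ₂⁰ = 0.45:
  ψ₂ = 0.450: g = 0.0902, g' = -0.483 → ψ₂ = 0.637
  ψ₂ = 0.637: g = 0.0076, g' = -0.416 → ψ₂ = 0.655
Converged at ψ₂ = 0.655.
  ethanol: x = 0.032, y = 0.168
  toluene: x = 0.263, y = 0.415
  p-xylene: x = 0.185, y = 0.157
  n-nonane: x = 0.521, y = 0.260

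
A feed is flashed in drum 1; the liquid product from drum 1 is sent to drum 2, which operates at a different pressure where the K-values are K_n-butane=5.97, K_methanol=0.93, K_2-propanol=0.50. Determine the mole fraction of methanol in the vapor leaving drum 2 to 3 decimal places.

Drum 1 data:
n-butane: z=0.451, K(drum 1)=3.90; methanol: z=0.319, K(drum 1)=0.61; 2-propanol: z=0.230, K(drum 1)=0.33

y_methanol (drum 2) = 0.411

Drum 1:
Rachford–Rice: g(ψ₁) = Σ zᵢ(Kᵢ−1)/(1+ψ₁(Kᵢ−1)) = 0.
g(0) = ΣzᵢKᵢ − 1 = 1.029 and g(1) = 1 − Σzᵢ/Kᵢ = -0.336, so a root lies in (0, 1).
Newton iteration, ψ₁⁰ = 0.5:
  ψ₁ = 0.500: g = 0.1476, g' = -0.940 → ψ₁ = 0.657
  ψ₁ = 0.657: g = 0.0077, g' = -0.867 → ψ₁ = 0.666
Converged at ψ₁ = 0.666.
Drum-1 compositions:
  n-butane: x = 0.154, y = 0.600
  methanol: x = 0.431, y = 0.263
  2-propanol: x = 0.415, y = 0.137
Drum-2 feed = drum-1 liquid: z₂ = (0.1539, 0.4309, 0.4152).
Drum 2:
Let ψ₂ = V/F and solve Σ zᵢ(Kᵢ−1)/(1+ψ₂(Kᵢ−1)) = 0.
g(0) = ΣzᵢKᵢ − 1 = 0.527 and g(1) = 1 − Σzᵢ/Kᵢ = -0.320, so a root lies in (0, 1).
Newton iteration, ψ₂⁰ = 0.34:
  ψ₂ = 0.340: g = 0.0033, g' = -0.678 → ψ₂ = 0.345
Converged at ψ₂ = 0.345.
  n-butane: x = 0.057, y = 0.338
  methanol: x = 0.442, y = 0.411
  2-propanol: x = 0.502, y = 0.251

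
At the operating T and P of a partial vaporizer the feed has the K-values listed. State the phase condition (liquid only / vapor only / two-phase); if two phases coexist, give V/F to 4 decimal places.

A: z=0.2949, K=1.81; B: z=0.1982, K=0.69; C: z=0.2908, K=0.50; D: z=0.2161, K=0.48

liquid only

ΣzᵢKᵢ = 0.9197; Σzᵢ/Kᵢ = 1.4820.
Since ΣzᵢKᵢ < 1 the mixture is below its bubble point — single liquid phase.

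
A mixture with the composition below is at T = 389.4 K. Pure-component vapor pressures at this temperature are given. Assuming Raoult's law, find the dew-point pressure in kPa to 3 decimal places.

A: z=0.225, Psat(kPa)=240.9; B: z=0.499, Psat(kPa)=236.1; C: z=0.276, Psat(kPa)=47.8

At the dew point ψ → 1, so Σzᵢ/Kᵢ = 1 with Kᵢ = Pᵢˢᵃᵗ/P ⇒ 1/P = Σzᵢ/Pᵢˢᵃᵗ.
1/P = 0.225/240.9 + 0.499/236.1 + 0.276/47.8 = 0.008822 ⇒ P = 113.359 kPa

Pdew = 113.359 kPa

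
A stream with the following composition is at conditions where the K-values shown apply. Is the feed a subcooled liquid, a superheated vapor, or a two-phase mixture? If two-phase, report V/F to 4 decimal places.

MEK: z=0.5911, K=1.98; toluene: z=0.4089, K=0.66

ΣzᵢKᵢ = 1.4403; Σzᵢ/Kᵢ = 0.9181.
Since Σzᵢ/Kᵢ < 1 the mixture is above its dew point — single vapor phase.

superheated vapor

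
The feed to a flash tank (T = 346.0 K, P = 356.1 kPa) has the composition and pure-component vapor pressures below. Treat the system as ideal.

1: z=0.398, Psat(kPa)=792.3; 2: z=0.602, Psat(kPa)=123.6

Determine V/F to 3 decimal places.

Raoult's law: Kᵢ = Pᵢˢᵃᵗ/P = Pᵢˢᵃᵗ/356.1.
  K_1 = 792.3/356.1 = 2.22494, K_2 = 123.6/356.1 = 0.34709
Binary case is linear: z₁(K₁−1)(1+V/F(K₂−1)) + z₂(K₂−1)(1+V/F(K₁−1)) = 0
⇒ V/F = [z₁(K₁−1)+z₂(K₂−1)] / [−(K₁−1)(K₂−1)] = 0.0945/0.7998 = 0.118

V/F = 0.118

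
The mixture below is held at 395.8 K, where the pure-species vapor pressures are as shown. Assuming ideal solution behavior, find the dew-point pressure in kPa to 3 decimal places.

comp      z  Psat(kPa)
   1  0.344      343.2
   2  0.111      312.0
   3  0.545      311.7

At the dew point ψ → 1, so Σzᵢ/Kᵢ = 1 with Kᵢ = Pᵢˢᵃᵗ/P ⇒ 1/P = Σzᵢ/Pᵢˢᵃᵗ.
1/P = 0.344/343.2 + 0.111/312.0 + 0.545/311.7 = 0.003107 ⇒ P = 321.898 kPa

Pdew = 321.898 kPa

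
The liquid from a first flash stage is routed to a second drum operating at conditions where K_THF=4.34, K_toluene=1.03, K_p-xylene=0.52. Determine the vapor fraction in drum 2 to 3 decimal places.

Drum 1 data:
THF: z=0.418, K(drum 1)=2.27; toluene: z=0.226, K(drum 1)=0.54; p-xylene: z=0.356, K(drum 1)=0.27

Drum 1:
Iterate (Newton) starting at ψ₁ = 0.5:
  ψ₁ = 0.500: g = -0.2196, g' = -0.803 → ψ₁ = 0.227
  ψ₁ = 0.227: g = -0.0153, g' = -0.738 → ψ₁ = 0.206
Converged at ψ₁ = 0.206.
Drum-1 compositions:
  THF: x = 0.331, y = 0.752
  toluene: x = 0.250, y = 0.135
  p-xylene: x = 0.419, y = 0.113
Drum-2 feed = drum-1 liquid: z₂ = (0.3313, 0.2497, 0.4190).
Drum 2:
Material balance + equilibrium reduce to Σ zᵢ(Kᵢ−1)/(1+ψ₂(Kᵢ−1)) = 0.
Feasibility: ΣzᵢKᵢ = 1.913, Σzᵢ/Kᵢ = 1.125 — both > 1, two phases present.
Newton–Raphson from ψ₂ = 0.35:
  ψ₂ = 0.350: g = 0.2758, g' = -0.925 → ψ₂ = 0.648
  ψ₂ = 0.648: g = 0.0650, g' = -0.573 → ψ₂ = 0.762
  ψ₂ = 0.762: g = 0.0025, g' = -0.534 → ψ₂ = 0.766
Converged at ψ₂ = 0.766.
  THF: x = 0.093, y = 0.404
  toluene: x = 0.244, y = 0.251
  p-xylene: x = 0.663, y = 0.345

V/F (drum 2) = 0.766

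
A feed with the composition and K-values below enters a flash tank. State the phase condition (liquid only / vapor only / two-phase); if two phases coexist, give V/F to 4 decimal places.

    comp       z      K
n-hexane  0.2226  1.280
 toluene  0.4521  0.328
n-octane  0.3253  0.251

ΣzᵢKᵢ = 0.5149; Σzᵢ/Kᵢ = 2.8483.
Since ΣzᵢKᵢ < 1 the mixture is below its bubble point — single liquid phase.

liquid only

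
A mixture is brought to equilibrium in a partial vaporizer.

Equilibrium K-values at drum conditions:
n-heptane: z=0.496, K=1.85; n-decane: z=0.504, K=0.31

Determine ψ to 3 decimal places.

ψ = 0.126

Material balance + equilibrium reduce to Σ zᵢ(Kᵢ−1)/(1+ψ(Kᵢ−1)) = 0.
g(0) = ΣzᵢKᵢ − 1 = 0.074 and g(1) = 1 − Σzᵢ/Kᵢ = -0.894, so a root lies in (0, 1).
Newton iteration, ψ⁰ = 0.5:
  ψ = 0.500: g = -0.2351, g' = -0.736 → ψ = 0.181
  ψ = 0.181: g = -0.0317, g' = -0.582 → ψ = 0.126
Converged at ψ = 0.126.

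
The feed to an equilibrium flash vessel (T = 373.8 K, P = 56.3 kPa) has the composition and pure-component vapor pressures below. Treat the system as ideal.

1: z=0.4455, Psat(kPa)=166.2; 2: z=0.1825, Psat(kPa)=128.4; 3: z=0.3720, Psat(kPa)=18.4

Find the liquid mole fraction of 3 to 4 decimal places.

x_3 = 0.7192

Raoult's law: Kᵢ = Pᵢˢᵃᵗ/P = Pᵢˢᵃᵗ/56.3.
  K_1 = 166.2/56.3 = 2.952043, K_2 = 128.4/56.3 = 2.280639, K_3 = 18.4/56.3 = 0.326821
Material balance + equilibrium reduce to Σ zᵢ(Kᵢ−1)/(1+ψ(Kᵢ−1)) = 0.
Feasibility: ΣzᵢKᵢ = 1.8529, Σzᵢ/Kᵢ = 1.3692 — both > 1, two phases present.
Iterate (Newton) starting at ψ = 0.5:
  ψ = 0.5000: g = 0.20510, g' = -0.9290 → ψ = 0.7208
  ψ = 0.7208: g = -0.00362, g' = -1.0101 → ψ = 0.7172
Converged at ψ = 0.7172.
Compositions from xᵢ = zᵢ/(1+ψ(Kᵢ−1)), yᵢ = Kᵢxᵢ:
  1: x = 0.1856, y = 0.5480
  2: x = 0.0951, y = 0.2170
  3: x = 0.7192, y = 0.2351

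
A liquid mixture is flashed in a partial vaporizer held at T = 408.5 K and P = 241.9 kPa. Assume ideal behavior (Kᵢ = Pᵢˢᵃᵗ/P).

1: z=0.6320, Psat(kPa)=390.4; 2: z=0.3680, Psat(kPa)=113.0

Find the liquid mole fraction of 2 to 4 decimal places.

x_2 = 0.5353

Raoult's law: Kᵢ = Pᵢˢᵃᵗ/P = Pᵢˢᵃᵗ/241.9.
  K_1 = 390.4/241.9 = 1.613890, K_2 = 113.0/241.9 = 0.467135
Let ψ = V/F and solve Σ zᵢ(Kᵢ−1)/(1+ψ(Kᵢ−1)) = 0.
g(0) = ΣzᵢKᵢ − 1 = 0.1919 and g(1) = 1 − Σzᵢ/Kᵢ = -0.1794, so a root lies in (0, 1).
Newton iteration, ψ⁰ = 0.46:
  ψ = 0.4600: g = 0.04278, g' = -0.3282 → ψ = 0.5903
  ψ = 0.5903: g = -0.00131, g' = -0.3507 → ψ = 0.5866
Converged at ψ = 0.5866.
Compositions from xᵢ = zᵢ/(1+ψ(Kᵢ−1)), yᵢ = Kᵢxᵢ:
  1: x = 0.4647, y = 0.7499
  2: x = 0.5353, y = 0.2501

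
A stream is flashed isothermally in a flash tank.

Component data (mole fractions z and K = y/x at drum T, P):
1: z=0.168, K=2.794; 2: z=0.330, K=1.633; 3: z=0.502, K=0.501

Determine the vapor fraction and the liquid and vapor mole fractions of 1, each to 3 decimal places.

ψ = 0.464, x_1 = 0.092, y_1 = 0.256

Material balance + equilibrium reduce to Σ zᵢ(Kᵢ−1)/(1+ψ(Kᵢ−1)) = 0.
Feasibility: ΣzᵢKᵢ = 1.260, Σzᵢ/Kᵢ = 1.264 — both > 1, two phases present.
Iterate (Newton) starting at ψ = 0.65:
  ψ = 0.650: g = -0.0836, g' = -0.455 → ψ = 0.466
  ψ = 0.466: g = -0.0011, g' = -0.451 → ψ = 0.464
Converged at ψ = 0.464.
Compositions from xᵢ = zᵢ/(1+ψ(Kᵢ−1)), yᵢ = Kᵢxᵢ:
  1: x = 0.092, y = 0.256
  2: x = 0.255, y = 0.417
  3: x = 0.653, y = 0.327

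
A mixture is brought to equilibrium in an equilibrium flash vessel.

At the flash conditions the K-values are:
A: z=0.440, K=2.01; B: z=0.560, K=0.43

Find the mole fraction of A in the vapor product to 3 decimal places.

Let ψ = V/F and solve Σ zᵢ(Kᵢ−1)/(1+ψ(Kᵢ−1)) = 0.
g(0) = ΣzᵢKᵢ − 1 = 0.125 and g(1) = 1 − Σzᵢ/Kᵢ = -0.521, so a root lies in (0, 1).
Binary case is linear: z₁(K₁−1)(1+ψ(K₂−1)) + z₂(K₂−1)(1+ψ(K₁−1)) = 0
⇒ ψ = [z₁(K₁−1)+z₂(K₂−1)] / [−(K₁−1)(K₂−1)] = 0.1252/0.5757 = 0.217
Compositions from xᵢ = zᵢ/(1+ψ(Kᵢ−1)), yᵢ = Kᵢxᵢ:
  A: x = 0.361, y = 0.725
  B: x = 0.639, y = 0.275

y_A = 0.725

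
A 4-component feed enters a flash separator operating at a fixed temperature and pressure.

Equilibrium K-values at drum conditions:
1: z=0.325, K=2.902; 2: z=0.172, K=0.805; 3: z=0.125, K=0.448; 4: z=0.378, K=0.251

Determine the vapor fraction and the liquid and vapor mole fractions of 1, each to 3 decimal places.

Rachford–Rice: g(ψ) = Σ zᵢ(Kᵢ−1)/(1+ψ(Kᵢ−1)) = 0.
Feasibility: ΣzᵢKᵢ = 1.232, Σzᵢ/Kᵢ = 2.111 — both > 1, two phases present.
Newton iteration, ψ⁰ = 0.44:
  ψ = 0.440: g = -0.2136, g' = -0.894 → ψ = 0.201
  ψ = 0.201: g = 0.0012, g' = -0.964 → ψ = 0.202
Converged at ψ = 0.202.
Compositions from xᵢ = zᵢ/(1+ψ(Kᵢ−1)), yᵢ = Kᵢxᵢ:
  1: x = 0.235, y = 0.681
  2: x = 0.179, y = 0.144
  3: x = 0.141, y = 0.063
  4: x = 0.446, y = 0.112

ψ = 0.202, x_1 = 0.235, y_1 = 0.681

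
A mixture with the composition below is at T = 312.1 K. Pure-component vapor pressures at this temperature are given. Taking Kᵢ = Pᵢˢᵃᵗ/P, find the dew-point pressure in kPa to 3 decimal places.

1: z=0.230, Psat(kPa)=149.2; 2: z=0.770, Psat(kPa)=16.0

Pdew = 20.134 kPa

At the dew point ψ → 1, so Σzᵢ/Kᵢ = 1 with Kᵢ = Pᵢˢᵃᵗ/P ⇒ 1/P = Σzᵢ/Pᵢˢᵃᵗ.
1/P = 0.230/149.2 + 0.770/16.0 = 0.049667 ⇒ P = 20.134 kPa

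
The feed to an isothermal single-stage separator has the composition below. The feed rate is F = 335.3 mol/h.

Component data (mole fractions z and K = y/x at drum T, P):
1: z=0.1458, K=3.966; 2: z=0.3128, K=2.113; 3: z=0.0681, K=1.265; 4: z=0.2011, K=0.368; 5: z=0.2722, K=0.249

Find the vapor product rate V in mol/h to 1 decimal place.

Material balance + equilibrium reduce to Σ zᵢ(Kᵢ−1)/(1+V/F(Kᵢ−1)) = 0.
g(0) = ΣzᵢKᵢ − 1 = 0.4671 and g(1) = 1 − Σzᵢ/Kᵢ = -0.8783, so a root lies in (0, 1).
Newton iteration, V/F⁰ = 0.5:
  V/F = 0.5000: g = -0.09938, g' = -0.9370 → V/F = 0.3939
  V/F = 0.3939: g = -0.00174, g' = -0.9160 → V/F = 0.3920
Converged at V/F = 0.3920.
Then V = V/F·F = 0.3920·335.3 = 131.5 mol/h and L = F − V = 203.8 mol/h.

V = 131.5 mol/h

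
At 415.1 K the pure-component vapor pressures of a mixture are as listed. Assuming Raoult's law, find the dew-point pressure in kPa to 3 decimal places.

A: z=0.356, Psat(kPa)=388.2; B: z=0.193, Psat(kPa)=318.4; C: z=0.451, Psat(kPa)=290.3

Pdew = 325.016 kPa

At the dew point ψ → 1, so Σzᵢ/Kᵢ = 1 with Kᵢ = Pᵢˢᵃᵗ/P ⇒ 1/P = Σzᵢ/Pᵢˢᵃᵗ.
1/P = 0.356/388.2 + 0.193/318.4 + 0.451/290.3 = 0.003077 ⇒ P = 325.016 kPa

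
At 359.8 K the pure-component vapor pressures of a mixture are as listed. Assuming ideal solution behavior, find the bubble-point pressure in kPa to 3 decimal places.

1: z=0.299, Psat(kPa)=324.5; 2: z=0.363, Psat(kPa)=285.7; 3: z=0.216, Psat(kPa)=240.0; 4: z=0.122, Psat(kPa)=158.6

At the bubble point ψ → 0, so ΣzᵢKᵢ = 1 with Kᵢ = Pᵢˢᵃᵗ/P ⇒ P = ΣzᵢPᵢˢᵃᵗ.
P = 0.299·324.5 + 0.363·285.7 + 0.216·240.0 + 0.122·158.6 = 271.924 kPa

Pbub = 271.924 kPa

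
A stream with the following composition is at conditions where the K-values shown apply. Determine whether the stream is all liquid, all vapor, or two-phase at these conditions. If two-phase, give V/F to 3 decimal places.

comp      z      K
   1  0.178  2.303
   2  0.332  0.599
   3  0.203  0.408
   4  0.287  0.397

all liquid

ΣzᵢKᵢ = 0.806; Σzᵢ/Kᵢ = 1.852.
Since ΣzᵢKᵢ < 1 the mixture is below its bubble point — single liquid phase.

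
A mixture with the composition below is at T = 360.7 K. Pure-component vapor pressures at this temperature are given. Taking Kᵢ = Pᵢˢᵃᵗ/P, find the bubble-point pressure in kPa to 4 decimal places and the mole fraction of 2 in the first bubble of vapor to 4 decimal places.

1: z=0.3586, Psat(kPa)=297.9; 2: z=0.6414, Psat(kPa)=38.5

At the bubble point ψ → 0, so ΣzᵢKᵢ = 1 with Kᵢ = Pᵢˢᵃᵗ/P ⇒ P = ΣzᵢPᵢˢᵃᵗ.
P = 0.3586·297.9 + 0.6414·38.5 = 131.5208 kPa
yᵢ = zᵢPᵢˢᵃᵗ/P ⇒ y_2 = 0.6414·38.5/131.5208 = 0.1878

Pbub = 131.5208 kPa, y_2 = 0.1878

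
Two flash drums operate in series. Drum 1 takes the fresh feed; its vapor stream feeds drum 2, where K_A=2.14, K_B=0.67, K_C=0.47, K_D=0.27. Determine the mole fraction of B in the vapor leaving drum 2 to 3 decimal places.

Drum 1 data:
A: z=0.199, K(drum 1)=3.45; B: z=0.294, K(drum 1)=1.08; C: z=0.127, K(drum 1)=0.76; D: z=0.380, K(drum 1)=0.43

y_B (drum 2) = 0.225

Drum 1:
Rachford–Rice: g(ψ₁) = Σ zᵢ(Kᵢ−1)/(1+ψ₁(Kᵢ−1)) = 0.
Feasibility: ΣzᵢKᵢ = 1.264, Σzᵢ/Kᵢ = 1.381 — both > 1, two phases present.
Newton–Raphson from ψ₁ = 0.51:
  ψ₁ = 0.510: g = -0.1008, g' = -0.493 → ψ₁ = 0.305
  ψ₁ = 0.305: g = 0.0067, g' = -0.582 → ψ₁ = 0.317
Converged at ψ₁ = 0.317.
Drum-1 compositions:
  A: x = 0.112, y = 0.386
  B: x = 0.287, y = 0.310
  C: x = 0.137, y = 0.104
  D: x = 0.464, y = 0.199
Drum-2 feed = drum-1 vapor: z₂ = (0.3864, 0.3097, 0.1045, 0.1994).
Drum 2:
Let ψ₂ = V/F and solve Σ zᵢ(Kᵢ−1)/(1+ψ₂(Kᵢ−1)) = 0.
g(0) = ΣzᵢKᵢ − 1 = 0.137 and g(1) = 1 − Σzᵢ/Kᵢ = -0.604, so a root lies in (0, 1).
Iterate (Newton) starting at ψ₂ = 0.45:
  ψ₂ = 0.450: g = -0.1184, g' = -0.552 → ψ₂ = 0.236
  ψ₂ = 0.236: g = -0.0027, g' = -0.545 → ψ₂ = 0.231
Converged at ψ₂ = 0.231.
  A: x = 0.306, y = 0.655
  B: x = 0.335, y = 0.225
  C: x = 0.119, y = 0.056
  D: x = 0.240, y = 0.065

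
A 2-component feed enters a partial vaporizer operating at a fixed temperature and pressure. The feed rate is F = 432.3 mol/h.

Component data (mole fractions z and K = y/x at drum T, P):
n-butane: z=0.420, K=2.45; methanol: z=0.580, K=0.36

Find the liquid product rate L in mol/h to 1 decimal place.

Let β = V/F and solve Σ zᵢ(Kᵢ−1)/(1+β(Kᵢ−1)) = 0.
g(0) = ΣzᵢKᵢ − 1 = 0.238 and g(1) = 1 − Σzᵢ/Kᵢ = -0.783, so a root lies in (0, 1).
Iterate (Newton) starting at β = 0.5:
  β = 0.500: g = -0.1928, g' = -0.811 → β = 0.262
  β = 0.262: g = -0.0047, g' = -0.807 → β = 0.256
Converged at β = 0.256.
Then V = β·F = 0.2563·432.3 = 110.8 mol/h and L = F − V = 321.5 mol/h.

L = 321.5 mol/h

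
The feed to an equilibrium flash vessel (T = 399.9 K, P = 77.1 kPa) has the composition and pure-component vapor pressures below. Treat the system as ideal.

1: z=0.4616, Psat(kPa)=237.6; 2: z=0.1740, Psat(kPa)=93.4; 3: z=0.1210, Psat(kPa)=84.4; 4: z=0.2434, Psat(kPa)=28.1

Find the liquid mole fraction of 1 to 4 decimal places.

Raoult's law: Kᵢ = Pᵢˢᵃᵗ/P = Pᵢˢᵃᵗ/77.1.
  K_1 = 237.6/77.1 = 3.081712, K_2 = 93.4/77.1 = 1.211414, K_3 = 84.4/77.1 = 1.094682, K_4 = 28.1/77.1 = 0.364462
Newton–Raphson from V/F = 0.38:
  V/F = 0.3800: g = 0.37768, g' = -0.8021 → V/F = 0.8508
  V/F = 0.8508: g = 0.05171, g' = -0.7331 → V/F = 0.9214
  V/F = 0.9214: g = -0.00263, g' = -0.8137 → V/F = 0.9181
Converged at V/F = 0.9181.
Compositions from xᵢ = zᵢ/(1+V/F(Kᵢ−1)), yᵢ = Kᵢxᵢ:
  1: x = 0.1586, y = 0.4886
  2: x = 0.1457, y = 0.1765
  3: x = 0.1113, y = 0.1219
  4: x = 0.5844, y = 0.2130

x_1 = 0.1586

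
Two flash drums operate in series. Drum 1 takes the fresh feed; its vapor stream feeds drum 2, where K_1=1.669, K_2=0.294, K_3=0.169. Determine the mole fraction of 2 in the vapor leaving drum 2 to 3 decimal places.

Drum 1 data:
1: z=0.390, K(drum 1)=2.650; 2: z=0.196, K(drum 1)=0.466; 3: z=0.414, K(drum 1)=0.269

y_2 (drum 2) = 0.054

Drum 1:
Let ψ₁ = V/F and solve Σ zᵢ(Kᵢ−1)/(1+ψ₁(Kᵢ−1)) = 0.
g(0) = ΣzᵢKᵢ − 1 = 0.236 and g(1) = 1 − Σzᵢ/Kᵢ = -1.107, so a root lies in (0, 1).
Iterate (Newton) starting at ψ₁ = 0.5:
  ψ₁ = 0.500: g = -0.2672, g' = -0.972 → ψ₁ = 0.225
  ψ₁ = 0.225: g = -0.0121, g' = -0.954 → ψ₁ = 0.213
Converged at ψ₁ = 0.213.
Drum-1 compositions:
  1: x = 0.289, y = 0.765
  2: x = 0.221, y = 0.103
  3: x = 0.490, y = 0.132
Drum-2 feed = drum-1 vapor: z₂ = (0.7651, 0.1030, 0.1319).
Drum 2:
Rachford–Rice: g(ψ₂) = Σ zᵢ(Kᵢ−1)/(1+ψ₂(Kᵢ−1)) = 0.
g(0) = ΣzᵢKᵢ − 1 = 0.330 and g(1) = 1 − Σzᵢ/Kᵢ = -0.589, so a root lies in (0, 1).
Newton–Raphson from ψ₂ = 0.67:
  ψ₂ = 0.670: g = -0.0318, g' = -0.812 → ψ₂ = 0.631
  ψ₂ = 0.631: g = -0.0015, g' = -0.738 → ψ₂ = 0.629
Converged at ψ₂ = 0.629.
  1: x = 0.539, y = 0.899
  2: x = 0.185, y = 0.054
  3: x = 0.276, y = 0.047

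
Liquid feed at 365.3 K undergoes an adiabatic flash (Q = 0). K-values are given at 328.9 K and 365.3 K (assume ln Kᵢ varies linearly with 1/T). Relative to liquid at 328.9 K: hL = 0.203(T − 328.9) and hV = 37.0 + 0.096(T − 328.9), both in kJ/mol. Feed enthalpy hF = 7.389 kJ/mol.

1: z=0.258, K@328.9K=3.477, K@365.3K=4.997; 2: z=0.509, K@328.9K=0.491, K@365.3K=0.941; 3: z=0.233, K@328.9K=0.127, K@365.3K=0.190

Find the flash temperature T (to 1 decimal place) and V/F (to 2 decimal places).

Adiabatic flash: solve Rachford–Rice at each trial T, then check hF = ψ·hV(T) + (1−ψ)·hL(T).
  T = 328.9 K: K = (3.477, 0.491, 0.127), RR gives ψ = 0.112, H_out = 4.146 kJ/mol
  T = 365.3 K: K = (4.997, 0.941, 0.190), RR gives ψ = 0.495, H_out = 23.785 kJ/mol
  T = 347.1 K: K = (4.208, 0.691, 0.157), RR gives ψ = 0.287, H_out = 13.738 kJ/mol
  T = 338.0 K: K = (3.835, 0.585, 0.142), RR gives ψ = 0.196, H_out = 8.908 kJ/mol
  T = 333.4 K: K = (3.652, 0.536, 0.134), RR gives ψ = 0.153, H_out = 6.503 kJ/mol
  T = 335.7 K: K = (3.743, 0.560, 0.138), RR gives ψ = 0.174, H_out = 7.705 kJ/mol
Linear interpolation between T = 333.4 (H_out = 6.503) and T = 335.7 (H_out = 7.705) on hF = 7.389 gives T ≈ 335.1 K, at which ψ = 0.17.

T = 335.1 K, V/F = 0.17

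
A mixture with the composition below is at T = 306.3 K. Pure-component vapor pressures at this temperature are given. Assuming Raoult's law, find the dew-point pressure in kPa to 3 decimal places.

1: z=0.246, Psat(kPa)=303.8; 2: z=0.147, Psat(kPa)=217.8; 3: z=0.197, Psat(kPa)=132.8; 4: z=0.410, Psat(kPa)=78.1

Pdew = 121.687 kPa

At the dew point ψ → 1, so Σzᵢ/Kᵢ = 1 with Kᵢ = Pᵢˢᵃᵗ/P ⇒ 1/P = Σzᵢ/Pᵢˢᵃᵗ.
1/P = 0.246/303.8 + 0.147/217.8 + 0.197/132.8 + 0.410/78.1 = 0.008218 ⇒ P = 121.687 kPa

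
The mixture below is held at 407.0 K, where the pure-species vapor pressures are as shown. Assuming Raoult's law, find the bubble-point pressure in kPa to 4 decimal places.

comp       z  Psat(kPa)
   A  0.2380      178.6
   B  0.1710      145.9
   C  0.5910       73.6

Pbub = 110.9533 kPa

At the bubble point ψ → 0, so ΣzᵢKᵢ = 1 with Kᵢ = Pᵢˢᵃᵗ/P ⇒ P = ΣzᵢPᵢˢᵃᵗ.
P = 0.2380·178.6 + 0.1710·145.9 + 0.5910·73.6 = 110.9533 kPa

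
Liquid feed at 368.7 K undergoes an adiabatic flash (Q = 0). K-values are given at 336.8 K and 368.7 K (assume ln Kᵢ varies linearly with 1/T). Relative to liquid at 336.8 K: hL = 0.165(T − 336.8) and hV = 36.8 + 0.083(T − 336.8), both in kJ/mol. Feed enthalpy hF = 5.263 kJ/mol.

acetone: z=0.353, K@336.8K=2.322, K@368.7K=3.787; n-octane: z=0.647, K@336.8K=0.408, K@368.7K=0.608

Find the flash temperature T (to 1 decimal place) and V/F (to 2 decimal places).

Adiabatic flash: solve Rachford–Rice at each trial T, then check hF = ψ·hV(T) + (1−ψ)·hL(T).
  T = 336.8 K: K = (2.322, 0.408), RR gives ψ = 0.107, H_out = 3.933 kJ/mol
  T = 368.7 K: K = (3.787, 0.608), RR gives ψ = 0.668, H_out = 28.111 kJ/mol
  T = 352.8 K: K = (3.001, 0.503), RR gives ψ = 0.387, H_out = 16.363 kJ/mol
  T = 344.8 K: K = (2.647, 0.454), RR gives ψ = 0.254, H_out = 10.496 kJ/mol
  T = 340.8 K: K = (2.481, 0.431), RR gives ψ = 0.183, H_out = 7.344 kJ/mol
  T = 338.8 K: K = (2.401, 0.419), RR gives ψ = 0.146, H_out = 5.678 kJ/mol
Linear interpolation between T = 336.8 (H_out = 3.933) and T = 338.8 (H_out = 5.678) on hF = 5.263 gives T ≈ 338.3 K, at which ψ = 0.14.

T = 338.3 K, V/F = 0.14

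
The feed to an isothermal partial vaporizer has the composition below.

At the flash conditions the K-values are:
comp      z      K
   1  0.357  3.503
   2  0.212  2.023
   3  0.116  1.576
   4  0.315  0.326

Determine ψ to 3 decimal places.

ψ = 0.802

Rachford–Rice: g(ψ) = Σ zᵢ(Kᵢ−1)/(1+ψ(Kᵢ−1)) = 0.
g(0) = ΣzᵢKᵢ − 1 = 0.965 and g(1) = 1 − Σzᵢ/Kᵢ = -0.247, so a root lies in (0, 1).
Iterate (Newton) starting at ψ = 0.68:
  ψ = 0.680: g = 0.1147, g' = -0.891 → ψ = 0.809
  ψ = 0.809: g = -0.0069, g' = -1.020 → ψ = 0.802
Converged at ψ = 0.802.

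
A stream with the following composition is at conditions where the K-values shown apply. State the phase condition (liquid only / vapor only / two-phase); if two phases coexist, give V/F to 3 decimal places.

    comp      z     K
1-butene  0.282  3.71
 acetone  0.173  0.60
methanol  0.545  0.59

two-phase, V/F = 0.427

ΣzᵢKᵢ = 1.472; Σzᵢ/Kᵢ = 1.288.
Both exceed 1, so a two-phase solution exists.
Rachford–Rice: g(ψ) = Σ zᵢ(Kᵢ−1)/(1+ψ(Kᵢ−1)) = 0.
Iterate (Newton) starting at ψ = 0.5:
  ψ = 0.500: g = -0.0431, g' = -0.562 → ψ = 0.423
  ψ = 0.423: g = 0.0022, g' = -0.623 → ψ = 0.427
Converged at ψ = 0.427.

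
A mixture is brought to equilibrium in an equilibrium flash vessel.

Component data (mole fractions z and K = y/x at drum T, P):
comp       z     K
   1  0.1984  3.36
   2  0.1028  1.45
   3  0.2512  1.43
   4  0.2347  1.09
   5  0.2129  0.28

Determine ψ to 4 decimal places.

Rachford–Rice: g(ψ) = Σ zᵢ(Kᵢ−1)/(1+ψ(Kᵢ−1)) = 0.
Check two-phase: ΣzᵢKᵢ = 1.4903 > 1 and Σzᵢ/Kᵢ = 1.2813 > 1, so g(0) = 0.4903 > 0 and g(1) = -0.2813 < 0.
Newton–Raphson from ψ = 0.5:
  ψ = 0.5000: g = 0.12215, g' = -0.5490 → ψ = 0.7225
  ψ = 0.7225: g = -0.00922, g' = -0.6710 → ψ = 0.7087
  ψ = 0.7087: g = -0.00011, g' = -0.6558 → ψ = 0.7086
Converged at ψ = 0.7086.

ψ = 0.7086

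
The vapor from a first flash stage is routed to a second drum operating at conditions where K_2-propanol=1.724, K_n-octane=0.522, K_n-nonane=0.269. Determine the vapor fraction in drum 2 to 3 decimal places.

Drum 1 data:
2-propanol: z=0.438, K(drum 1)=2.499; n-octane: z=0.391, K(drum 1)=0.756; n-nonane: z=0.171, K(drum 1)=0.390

V/F (drum 2) = 0.274

Drum 1:
Rachford–Rice: g(ψ₁) = Σ zᵢ(Kᵢ−1)/(1+ψ₁(Kᵢ−1)) = 0.
Feasibility: ΣzᵢKᵢ = 1.457, Σzᵢ/Kᵢ = 1.131 — both > 1, two phases present.
Newton iteration, ψ₁⁰ = 0.59:
  ψ₁ = 0.590: g = 0.0740, g' = -0.464 → ψ₁ = 0.749
  ψ₁ = 0.749: g = 0.0003, g' = -0.469 → ψ₁ = 0.750
Converged at ψ₁ = 0.750.
Drum-1 compositions:
  2-propanol: x = 0.206, y = 0.515
  n-octane: x = 0.479, y = 0.362
  n-nonane: x = 0.315, y = 0.123
Drum-2 feed = drum-1 vapor: z₂ = (0.5152, 0.3618, 0.1229).
Drum 2:
Rachford–Rice: g(ψ₂) = Σ zᵢ(Kᵢ−1)/(1+ψ₂(Kᵢ−1)) = 0.
Check two-phase: ΣzᵢKᵢ = 1.110 > 1 and Σzᵢ/Kᵢ = 1.449 > 1, so g(0) = 0.110 > 0 and g(1) = -0.449 < 0.
Newton–Raphson from ψ₂ = 0.5:
  ψ₂ = 0.500: g = -0.0950, g' = -0.452 → ψ₂ = 0.290
  ψ₂ = 0.290: g = -0.0063, g' = -0.402 → ψ₂ = 0.274
Converged at ψ₂ = 0.274.
  2-propanol: x = 0.430, y = 0.741
  n-octane: x = 0.416, y = 0.217
  n-nonane: x = 0.154, y = 0.041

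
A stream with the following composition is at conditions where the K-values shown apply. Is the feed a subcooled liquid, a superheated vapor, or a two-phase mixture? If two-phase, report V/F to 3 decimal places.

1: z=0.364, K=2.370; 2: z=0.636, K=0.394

ΣzᵢKᵢ = 1.113; Σzᵢ/Kᵢ = 1.768.
Both exceed 1, so a two-phase solution exists.
Newton–Raphson from ψ = 0.41:
  ψ = 0.410: g = -0.1935, g' = -0.694 → ψ = 0.131
  ψ = 0.131: g = 0.0041, g' = -0.767 → ψ = 0.136
Converged at ψ = 0.136.

two-phase, V/F = 0.136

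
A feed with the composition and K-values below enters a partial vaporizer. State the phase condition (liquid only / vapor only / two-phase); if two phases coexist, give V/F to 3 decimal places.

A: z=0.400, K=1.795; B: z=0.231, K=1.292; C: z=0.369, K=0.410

ΣzᵢKᵢ = 1.168; Σzᵢ/Kᵢ = 1.302.
Both exceed 1, so a two-phase solution exists.
Material balance + equilibrium reduce to Σ zᵢ(Kᵢ−1)/(1+ψ(Kᵢ−1)) = 0.
Newton–Raphson from ψ = 0.5:
  ψ = 0.500: g = -0.0224, g' = -0.403 → ψ = 0.444
  ψ = 0.444: g = -0.0004, g' = -0.389 → ψ = 0.443
Converged at ψ = 0.443.

two-phase, V/F = 0.443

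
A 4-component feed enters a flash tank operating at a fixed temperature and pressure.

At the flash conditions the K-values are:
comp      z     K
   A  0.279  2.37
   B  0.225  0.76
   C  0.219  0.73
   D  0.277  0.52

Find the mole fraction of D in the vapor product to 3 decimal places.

y_D = 0.167

Material balance + equilibrium reduce to Σ zᵢ(Kᵢ−1)/(1+V/F(Kᵢ−1)) = 0.
g(0) = ΣzᵢKᵢ − 1 = 0.136 and g(1) = 1 − Σzᵢ/Kᵢ = -0.246, so a root lies in (0, 1).
Newton iteration, V/F⁰ = 0.4:
  V/F = 0.400: g = -0.0437, g' = -0.352 → V/F = 0.276
  V/F = 0.276: g = 0.0024, g' = -0.394 → V/F = 0.282
Converged at V/F = 0.282.
Compositions from xᵢ = zᵢ/(1+V/F(Kᵢ−1)), yᵢ = Kᵢxᵢ:
  A: x = 0.201, y = 0.477
  B: x = 0.241, y = 0.183
  C: x = 0.237, y = 0.173
  D: x = 0.320, y = 0.167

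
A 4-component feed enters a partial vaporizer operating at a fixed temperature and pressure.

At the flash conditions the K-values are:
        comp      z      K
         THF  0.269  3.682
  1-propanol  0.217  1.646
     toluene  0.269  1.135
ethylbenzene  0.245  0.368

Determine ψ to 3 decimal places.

Material balance + equilibrium reduce to Σ zᵢ(Kᵢ−1)/(1+ψ(Kᵢ−1)) = 0.
Check two-phase: ΣzᵢKᵢ = 1.743 > 1 and Σzᵢ/Kᵢ = 1.108 > 1, so g(0) = 0.743 > 0 and g(1) = -0.108 < 0.
Iterate (Newton) starting at ψ = 0.5:
  ψ = 0.500: g = 0.2218, g' = -0.618 → ψ = 0.859
  ψ = 0.859: g = 0.0025, g' = -0.687 → ψ = 0.862
Converged at ψ = 0.862.

ψ = 0.862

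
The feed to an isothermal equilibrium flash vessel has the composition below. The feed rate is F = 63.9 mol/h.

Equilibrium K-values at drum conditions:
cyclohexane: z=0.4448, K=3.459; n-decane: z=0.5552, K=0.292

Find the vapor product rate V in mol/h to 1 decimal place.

Iterate (Newton) starting at V/F = 0.59:
  V/F = 0.5900: g = -0.22879, g' = -1.2686 → V/F = 0.4097
  V/F = 0.4097: g = -0.00878, g' = -1.2196 → V/F = 0.4025
Converged at V/F = 0.4025.
Then V = V/F·F = 0.4025·63.9 = 25.7 mol/h and L = F − V = 38.2 mol/h.

V = 25.7 mol/h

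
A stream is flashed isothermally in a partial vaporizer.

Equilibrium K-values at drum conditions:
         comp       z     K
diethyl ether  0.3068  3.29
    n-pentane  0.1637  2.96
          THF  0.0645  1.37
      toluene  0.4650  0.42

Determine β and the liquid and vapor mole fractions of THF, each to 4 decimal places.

Newton–Raphson from β = 0.5:
  β = 0.5000: g = 0.12987, g' = -0.8267 → β = 0.6571
  β = 0.6571: g = 0.00415, g' = -0.7907 → β = 0.6623
Converged at β = 0.6623.
Compositions from xᵢ = zᵢ/(1+β(Kᵢ−1)), yᵢ = Kᵢxᵢ:
  diethyl ether: x = 0.1219, y = 0.4011
  n-pentane: x = 0.0712, y = 0.2108
  THF: x = 0.0518, y = 0.0710
  toluene: x = 0.7551, y = 0.3171

β = 0.6623, x_THF = 0.0518, y_THF = 0.0710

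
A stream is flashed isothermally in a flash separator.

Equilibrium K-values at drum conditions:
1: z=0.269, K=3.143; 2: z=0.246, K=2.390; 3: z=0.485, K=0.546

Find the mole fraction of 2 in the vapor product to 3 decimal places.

Iterate (Newton) starting at ψ = 0.5:
  ψ = 0.500: g = 0.1952, g' = -0.621 → ψ = 0.814
  ψ = 0.814: g = 0.0210, g' = -0.520 → ψ = 0.855
Converged at ψ = 0.855.
Compositions from xᵢ = zᵢ/(1+ψ(Kᵢ−1)), yᵢ = Kᵢxᵢ:
  1: x = 0.095, y = 0.299
  2: x = 0.112, y = 0.269
  3: x = 0.793, y = 0.433

y_2 = 0.269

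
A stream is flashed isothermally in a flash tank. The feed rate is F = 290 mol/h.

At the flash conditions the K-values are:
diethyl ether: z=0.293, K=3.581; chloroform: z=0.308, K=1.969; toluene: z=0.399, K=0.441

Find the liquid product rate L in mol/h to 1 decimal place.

Rachford–Rice: g(ψ) = Σ zᵢ(Kᵢ−1)/(1+ψ(Kᵢ−1)) = 0.
Feasibility: ΣzᵢKᵢ = 1.832, Σzᵢ/Kᵢ = 1.143 — both > 1, two phases present.
Newton iteration, ψ⁰ = 0.5:
  ψ = 0.500: g = 0.2216, g' = -0.743 → ψ = 0.798
  ψ = 0.798: g = 0.0127, g' = -0.707 → ψ = 0.816
Converged at ψ = 0.816.
Then V = ψ·F = 0.8160·290 = 236.6 mol/h and L = F − V = 53.4 mol/h.

L = 53.4 mol/h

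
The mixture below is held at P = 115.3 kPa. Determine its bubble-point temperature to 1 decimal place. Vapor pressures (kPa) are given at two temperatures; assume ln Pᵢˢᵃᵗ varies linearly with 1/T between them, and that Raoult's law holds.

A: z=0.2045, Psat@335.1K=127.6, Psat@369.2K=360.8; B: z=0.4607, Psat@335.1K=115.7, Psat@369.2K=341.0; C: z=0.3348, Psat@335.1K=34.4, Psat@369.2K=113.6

Bubble-point temperature: ΣzᵢPᵢˢᵃᵗ(T) = P. Interpolate ln Pᵢˢᵃᵗ = aᵢ + bᵢ/T.
  T = 335.1 K: ΣzᵢPᵢˢᵃᵗ = 90.91 kPa
  T = 369.2 K: ΣzᵢPᵢˢᵃᵗ = 268.92 kPa
  T = 352.1 K: ΣzᵢPᵢˢᵃᵗ = 160.22 kPa
  T = 343.6 K: ΣzᵢPᵢˢᵃᵗ = 121.53 kPa
  T = 339.4 K: ΣzᵢPᵢˢᵃᵗ = 105.48 kPa
  T = 341.5 K: ΣzᵢPᵢˢᵃᵗ = 113.27 kPa
Interpolating between 341.5 K and 343.6 K gives T ≈ 342.0 K.

T = 342.0 K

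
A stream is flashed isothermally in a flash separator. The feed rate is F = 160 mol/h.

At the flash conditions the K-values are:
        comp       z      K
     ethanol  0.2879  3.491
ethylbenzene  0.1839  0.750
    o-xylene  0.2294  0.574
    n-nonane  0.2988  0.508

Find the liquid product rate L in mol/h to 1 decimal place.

L = 94.1 mol/h

Material balance + equilibrium reduce to Σ zᵢ(Kᵢ−1)/(1+β(Kᵢ−1)) = 0.
Feasibility: ΣzᵢKᵢ = 1.4264, Σzᵢ/Kᵢ = 1.3155 — both > 1, two phases present.
Newton iteration, β⁰ = 0.33:
  β = 0.3300: g = 0.05428, g' = -0.7112 → β = 0.4063
  β = 0.4063: g = 0.00332, g' = -0.6293 → β = 0.4116
Converged at β = 0.4116.
Then V = β·F = 0.4116·160 = 65.9 mol/h and L = F − V = 94.1 mol/h.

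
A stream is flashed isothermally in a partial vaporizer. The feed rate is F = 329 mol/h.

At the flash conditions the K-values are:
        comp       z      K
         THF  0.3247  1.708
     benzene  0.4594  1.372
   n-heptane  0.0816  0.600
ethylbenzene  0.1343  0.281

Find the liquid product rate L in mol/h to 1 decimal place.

L = 63.8 mol/h

Rachford–Rice: g(β) = Σ zᵢ(Kᵢ−1)/(1+β(Kᵢ−1)) = 0.
g(0) = ΣzᵢKᵢ − 1 = 0.2716 and g(1) = 1 − Σzᵢ/Kᵢ = -0.1389, so a root lies in (0, 1).
Newton iteration, β⁰ = 0.44:
  β = 0.4400: g = 0.14128, g' = -0.3094 → β = 0.8967
  β = 0.8967: g = -0.05393, g' = -0.6785 → β = 0.8172
  β = 0.8172: g = -0.00594, g' = -0.5397 → β = 0.8062
  β = 0.8062: g = -0.00008, g' = -0.5250 → β = 0.8061
Converged at β = 0.8061.
Then V = β·F = 0.8061·329 = 265.2 mol/h and L = F − V = 63.8 mol/h.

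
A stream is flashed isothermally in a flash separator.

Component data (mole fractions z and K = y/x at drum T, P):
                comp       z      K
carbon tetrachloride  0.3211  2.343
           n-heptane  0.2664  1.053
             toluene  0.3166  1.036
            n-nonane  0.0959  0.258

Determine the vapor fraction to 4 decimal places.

ψ = 0.9092

Newton iteration, ψ⁰ = 0.44:
  ψ = 0.4400: g = 0.19043, g' = -0.3463 → ψ = 0.9899
  ψ = 0.9899: g = -0.05843, g' = -0.8567 → ψ = 0.9216
  ψ = 0.9216: g = -0.00788, g' = -0.6450 → ψ = 0.9094
  ψ = 0.9094: g = -0.00017, g' = -0.6177 → ψ = 0.9092
Converged at ψ = 0.9092.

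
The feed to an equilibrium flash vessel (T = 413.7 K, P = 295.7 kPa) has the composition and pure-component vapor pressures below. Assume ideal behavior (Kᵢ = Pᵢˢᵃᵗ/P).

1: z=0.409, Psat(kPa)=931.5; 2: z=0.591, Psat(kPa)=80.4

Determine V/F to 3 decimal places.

V/F = 0.287

Raoult's law: Kᵢ = Pᵢˢᵃᵗ/P = Pᵢˢᵃᵗ/295.7.
  K_1 = 931.5/295.7 = 3.15015, K_2 = 80.4/295.7 = 0.27190
Rachford–Rice: g(V/F) = Σ zᵢ(Kᵢ−1)/(1+V/F(Kᵢ−1)) = 0.
Check two-phase: ΣzᵢKᵢ = 1.449 > 1 and Σzᵢ/Kᵢ = 2.303 > 1, so g(0) = 0.449 > 0 and g(1) = -1.303 < 0.
Binary case is linear: z₁(K₁−1)(1+V/F(K₂−1)) + z₂(K₂−1)(1+V/F(K₁−1)) = 0
⇒ V/F = [z₁(K₁−1)+z₂(K₂−1)] / [−(K₁−1)(K₂−1)] = 0.4491/1.5655 = 0.287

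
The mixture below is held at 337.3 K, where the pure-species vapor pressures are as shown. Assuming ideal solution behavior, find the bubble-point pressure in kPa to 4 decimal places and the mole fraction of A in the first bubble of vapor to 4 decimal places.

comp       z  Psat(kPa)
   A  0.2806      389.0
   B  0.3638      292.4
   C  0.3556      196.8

Pbub = 285.5106 kPa, y_A = 0.3823

At the bubble point ψ → 0, so ΣzᵢKᵢ = 1 with Kᵢ = Pᵢˢᵃᵗ/P ⇒ P = ΣzᵢPᵢˢᵃᵗ.
P = 0.2806·389.0 + 0.3638·292.4 + 0.3556·196.8 = 285.5106 kPa
yᵢ = zᵢPᵢˢᵃᵗ/P ⇒ y_A = 0.2806·389.0/285.5106 = 0.3823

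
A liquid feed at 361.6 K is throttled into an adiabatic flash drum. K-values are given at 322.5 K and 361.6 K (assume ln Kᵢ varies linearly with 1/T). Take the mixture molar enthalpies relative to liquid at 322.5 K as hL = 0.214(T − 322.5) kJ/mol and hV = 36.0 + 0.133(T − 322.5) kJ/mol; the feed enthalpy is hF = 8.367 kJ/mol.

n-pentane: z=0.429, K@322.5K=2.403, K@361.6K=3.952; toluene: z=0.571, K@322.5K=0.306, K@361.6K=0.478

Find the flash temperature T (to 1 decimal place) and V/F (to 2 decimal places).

Adiabatic flash: solve Rachford–Rice at each trial T, then check hF = ψ·hV(T) + (1−ψ)·hL(T).
  T = 322.5 K: K = (2.403, 0.306), RR gives ψ = 0.211, H_out = 7.602 kJ/mol
  T = 361.6 K: K = (3.952, 0.478), RR gives ψ = 0.628, H_out = 29.000 kJ/mol
  T = 342.1 K: K = (3.128, 0.388), RR gives ψ = 0.432, H_out = 19.065 kJ/mol
  T = 332.3 K: K = (2.752, 0.346), RR gives ψ = 0.330, H_out = 13.704 kJ/mol
  T = 327.4 K: K = (2.574, 0.325), RR gives ψ = 0.273, H_out = 10.779 kJ/mol
  T = 324.9 K: K = (2.486, 0.315), RR gives ψ = 0.242, H_out = 9.195 kJ/mol
  T = 323.7 K: K = (2.444, 0.311), RR gives ψ = 0.227, H_out = 8.408 kJ/mol
Linear interpolation between T = 322.5 (H_out = 7.602) and T = 323.7 (H_out = 8.408) on hF = 8.367 gives T ≈ 323.6 K, at which ψ = 0.23.

T = 323.6 K, V/F = 0.23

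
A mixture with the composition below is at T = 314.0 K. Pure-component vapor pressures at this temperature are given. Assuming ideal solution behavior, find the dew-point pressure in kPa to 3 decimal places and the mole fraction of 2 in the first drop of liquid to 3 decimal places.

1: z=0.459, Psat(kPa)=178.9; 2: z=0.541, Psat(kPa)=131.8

Pdew = 149.916 kPa, x_2 = 0.615

At the dew point ψ → 1, so Σzᵢ/Kᵢ = 1 with Kᵢ = Pᵢˢᵃᵗ/P ⇒ 1/P = Σzᵢ/Pᵢˢᵃᵗ.
1/P = 0.459/178.9 + 0.541/131.8 = 0.006670 ⇒ P = 149.916 kPa
xᵢ = zᵢP/Pᵢˢᵃᵗ ⇒ x_2 = 0.541·149.916/131.8 = 0.615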